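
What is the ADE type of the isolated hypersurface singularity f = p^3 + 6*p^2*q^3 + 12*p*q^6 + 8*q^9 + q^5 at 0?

E8

The Hessian of f at 0 has rank 0. Corank 2; j^3 = p^3 is a perfect cube, so E-series; the 5-jet and mu = 8 give E_8.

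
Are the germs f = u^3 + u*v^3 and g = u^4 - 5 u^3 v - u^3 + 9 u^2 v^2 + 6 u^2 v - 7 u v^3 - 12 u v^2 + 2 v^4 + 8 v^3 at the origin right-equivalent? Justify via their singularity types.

The Hessian of f at 0 has rank 0. Corank 2; j^3 = u^3 is a perfect cube, so E-series; the 4-jet and mu = 7 give E_7. The Hessian of g at 0 has rank 0. Corank 2; j^3 = -(u - 2*v)^3 is a perfect cube, so E-series; the 4-jet and mu = 7 give E_7. Both have type E_7, hence right-equivalent.

Yes.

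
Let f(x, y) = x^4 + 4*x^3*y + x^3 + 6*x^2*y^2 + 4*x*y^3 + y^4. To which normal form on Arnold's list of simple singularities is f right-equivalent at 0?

The Hessian of f at 0 is [[0, 0], [0, 0]] with rank 0, so corank 2. A Groebner basis of the Jacobian ideal J(f) in C{x,y} is {y^4, x*y^2 + y^3/3, x^2}; counting standard monomials gives mu = 6. Corank 2; j^3 = x^3 is a perfect cube, so E-series; the 4-jet and mu = 6 give E_6.

E_6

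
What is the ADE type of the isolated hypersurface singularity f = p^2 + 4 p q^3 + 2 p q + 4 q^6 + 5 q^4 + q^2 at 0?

The Hessian of f at 0 has rank 1. Corank 1: A-series; mu = 3 gives A_3.

A_3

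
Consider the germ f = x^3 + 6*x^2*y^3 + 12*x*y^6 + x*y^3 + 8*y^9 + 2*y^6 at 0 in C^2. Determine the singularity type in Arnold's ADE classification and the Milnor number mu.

Type E_7, Milnor number mu = 7.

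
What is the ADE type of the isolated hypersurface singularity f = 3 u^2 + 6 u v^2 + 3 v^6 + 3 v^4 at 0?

A_5

The Hessian of f at 0 is [[6, 0], [0, 0]] with rank 1, so corank 1. A Groebner basis of the Jacobian ideal J(f) in C{u,v} is {u^3, u^2*v, u + v^2}; counting standard monomials gives mu = 5. Corank 1: A-series; mu = 5 gives A_5.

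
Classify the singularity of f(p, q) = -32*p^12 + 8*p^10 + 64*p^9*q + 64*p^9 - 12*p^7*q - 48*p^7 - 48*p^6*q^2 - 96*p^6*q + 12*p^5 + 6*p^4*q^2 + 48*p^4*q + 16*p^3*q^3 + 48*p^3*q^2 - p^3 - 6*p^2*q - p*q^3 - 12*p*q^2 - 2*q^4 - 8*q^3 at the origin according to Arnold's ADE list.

E_7

The Hessian of f at 0 is [[0, 0], [0, 0]] with rank 0, so corank 2. A Groebner basis of the Jacobian ideal J(f) in C{p,q} is {p^3 + 6*p^2*q + 48*p^2 + 192*p*q + 192*q^2, -6*p^2 + p*q^2 - 24*p*q - 24*q^2, 3*p^2 + 12*p*q + q^3 + 12*q^2}; counting standard monomials gives mu = 7. Corank 2; j^3 = -(p + 2*q)^3 is a perfect cube, so E-series; the 4-jet and mu = 7 give E_7.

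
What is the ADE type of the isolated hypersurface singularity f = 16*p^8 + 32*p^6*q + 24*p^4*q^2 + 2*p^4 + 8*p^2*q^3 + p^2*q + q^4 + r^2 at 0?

The Hessian of f at 0 is [[0, 0, 0], [0, 0, 0], [0, 0, 2]] with rank 1, so corank 2. A Groebner basis of the Jacobian ideal J(f) in C{p,q,r} is {p^3, p^2/4 + q^3, p*q, r}; counting standard monomials gives mu = 5. Corank 2; j^3 = p^2*q has shape L^2 M (L != M), so D-series; mu = 5 gives D_5.

D_{5}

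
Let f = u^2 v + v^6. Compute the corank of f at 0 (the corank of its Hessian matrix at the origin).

The Hessian at 0 is [[0, 0], [0, 0]] of rank 0; hence corank 2.

2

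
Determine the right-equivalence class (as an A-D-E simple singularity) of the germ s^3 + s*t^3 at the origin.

E_{7}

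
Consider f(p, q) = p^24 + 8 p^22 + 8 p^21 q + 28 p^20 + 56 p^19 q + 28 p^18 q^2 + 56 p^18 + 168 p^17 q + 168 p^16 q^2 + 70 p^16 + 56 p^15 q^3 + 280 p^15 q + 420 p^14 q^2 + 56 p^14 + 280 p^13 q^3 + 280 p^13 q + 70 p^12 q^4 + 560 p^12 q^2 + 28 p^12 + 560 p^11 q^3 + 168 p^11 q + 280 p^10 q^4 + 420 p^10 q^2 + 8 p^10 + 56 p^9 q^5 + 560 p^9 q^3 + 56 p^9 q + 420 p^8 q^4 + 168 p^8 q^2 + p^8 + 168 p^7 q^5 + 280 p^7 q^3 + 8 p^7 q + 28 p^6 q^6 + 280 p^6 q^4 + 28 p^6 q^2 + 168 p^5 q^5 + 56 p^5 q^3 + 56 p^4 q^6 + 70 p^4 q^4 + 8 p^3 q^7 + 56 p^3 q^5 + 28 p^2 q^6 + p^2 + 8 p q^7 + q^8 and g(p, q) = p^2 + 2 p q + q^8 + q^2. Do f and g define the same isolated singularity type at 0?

Yes.

The Hessian of f at 0 is [[2, 0], [0, 0]] with rank 1, so corank 1. A Groebner basis of the Jacobian ideal J(f) in C{p,q} is {q^7, p}; counting standard monomials gives mu = 7. Corank 1: A-series; mu = 7 gives A_7. The Hessian of g at 0 is [[2, 2], [2, 2]] with rank 1, so corank 1. A Groebner basis of the Jacobian ideal J(g) in C{p,q} is {q^7, p + q}; counting standard monomials gives mu = 7. Corank 1: A-series; mu = 7 gives A_7. Both have type A_7, hence right-equivalent.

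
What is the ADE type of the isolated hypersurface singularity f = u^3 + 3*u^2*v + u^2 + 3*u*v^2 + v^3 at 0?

The Hessian of f at 0 has rank 1. Corank 1: A-series; mu = 2 gives A_2.

A_2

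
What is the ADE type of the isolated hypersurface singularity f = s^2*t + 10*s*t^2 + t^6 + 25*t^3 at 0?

D_{7}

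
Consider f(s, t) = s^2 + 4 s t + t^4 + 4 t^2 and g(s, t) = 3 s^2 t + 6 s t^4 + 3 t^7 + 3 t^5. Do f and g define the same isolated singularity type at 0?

No.

The Hessian of f at 0 is [[2, 4], [4, 8]] with rank 1, so corank 1. A Groebner basis of the Jacobian ideal J(f) in C{s,t} is {t^3, s + 2*t}; counting standard monomials gives mu = 3. Corank 1: A-series; mu = 3 gives A_3. The Hessian of g at 0 is [[0, 0], [0, 0]] with rank 0, so corank 2. A Groebner basis of the Jacobian ideal J(g) in C{s,t} is {s*t + t^4, s*t^2, s^2 - 5*s*t}; counting standard monomials gives mu = 6. Corank 2; j^3 = 3*s^2*t has shape L^2 M (L != M), so D-series; mu = 6 gives D_6. f is A_3 but g is D_6, hence not right-equivalent.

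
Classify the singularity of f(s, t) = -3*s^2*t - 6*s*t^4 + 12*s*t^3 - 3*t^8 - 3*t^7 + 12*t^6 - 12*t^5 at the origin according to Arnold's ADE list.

D_9

The Hessian of f at 0 is [[0, 0], [0, 0]] with rank 0, so corank 2. A Groebner basis of the Jacobian ideal J(f) in C{s,t} is {s^2*t^2 + 28*s^2*t/31 - 12*s^2/31 + 160*s*t^2/31 + 272*s*t/31 - 544*t^3/31, -8*s^2*t/31 - s^2/31 + s*t^3 + 34*s*t^2/31 + 64*s*t/31 - 128*t^3/31, s*t + t^4 - 2*t^3, s^3 + 52*s^2*t/31 - 40*s^2/31 + 368*s*t^2/31 + 576*s*t/31 - 1152*t^3/31}; counting standard monomials gives mu = 9. Corank 2; j^3 = -3*s^2*t has shape L^2 M (L != M), so D-series; mu = 9 gives D_9.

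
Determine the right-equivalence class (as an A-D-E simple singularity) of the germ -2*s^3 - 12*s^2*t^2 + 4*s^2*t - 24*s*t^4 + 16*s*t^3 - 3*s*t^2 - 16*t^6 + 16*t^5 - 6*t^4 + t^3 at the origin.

D_{4}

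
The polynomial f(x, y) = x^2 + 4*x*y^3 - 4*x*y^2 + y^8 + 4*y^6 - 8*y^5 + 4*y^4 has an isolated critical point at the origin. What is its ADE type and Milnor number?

The Hessian of f at 0 has rank 1. Corank 1: A-series; mu = 7 gives A_7.

Type A_7, Milnor number mu = 7.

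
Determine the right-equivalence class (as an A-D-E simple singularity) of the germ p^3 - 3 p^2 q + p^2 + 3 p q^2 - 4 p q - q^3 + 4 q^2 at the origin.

The Hessian of f at 0 has rank 1. Corank 1: A-series; mu = 2 gives A_2.

A_{2}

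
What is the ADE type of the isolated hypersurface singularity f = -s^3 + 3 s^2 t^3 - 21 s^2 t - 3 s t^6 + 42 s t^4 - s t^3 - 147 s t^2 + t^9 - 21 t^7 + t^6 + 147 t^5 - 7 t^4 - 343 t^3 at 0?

E_{7}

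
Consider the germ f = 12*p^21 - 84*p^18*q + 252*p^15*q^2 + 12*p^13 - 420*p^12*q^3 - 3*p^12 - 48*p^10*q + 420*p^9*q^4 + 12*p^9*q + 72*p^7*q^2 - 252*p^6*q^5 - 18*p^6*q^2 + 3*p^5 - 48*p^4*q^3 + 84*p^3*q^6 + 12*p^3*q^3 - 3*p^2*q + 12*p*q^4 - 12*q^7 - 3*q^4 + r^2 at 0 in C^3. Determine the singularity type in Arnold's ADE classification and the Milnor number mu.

The Hessian of f at 0 has rank 1. Corank 2; j^3 = -3*p^2*q has shape L^2 M (L != M), so D-series; mu = 5 gives D_5.

Type D_5, Milnor number mu = 5.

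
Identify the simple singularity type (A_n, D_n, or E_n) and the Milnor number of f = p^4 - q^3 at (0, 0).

The Hessian of f at 0 has rank 0. Corank 2; j^3 = -q^3 is a perfect cube, so E-series; the 4-jet and mu = 6 give E_6.

Type E_6, Milnor number mu = 6.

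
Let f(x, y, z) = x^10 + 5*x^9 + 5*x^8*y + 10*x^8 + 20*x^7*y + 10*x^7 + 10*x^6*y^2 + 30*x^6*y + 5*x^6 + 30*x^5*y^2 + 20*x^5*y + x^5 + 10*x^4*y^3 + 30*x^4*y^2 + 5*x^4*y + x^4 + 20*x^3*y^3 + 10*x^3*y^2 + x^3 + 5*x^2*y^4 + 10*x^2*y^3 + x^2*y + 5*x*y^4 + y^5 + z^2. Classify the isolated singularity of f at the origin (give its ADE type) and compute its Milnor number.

Type D6, Milnor number mu = 6.

The Hessian of f at 0 is [[0, 0, 0], [0, 0, 0], [0, 0, 2]] with rank 1, so corank 2. A Groebner basis of the Jacobian ideal J(f) in C{x,y,z} is {-x*y/5 + y^4, x*y^2, x^2 + x*y, z}; counting standard monomials gives mu = 6. Corank 2; j^3 = x^2*(x + y) has shape L^2 M (L != M), so D-series; mu = 6 gives D_6.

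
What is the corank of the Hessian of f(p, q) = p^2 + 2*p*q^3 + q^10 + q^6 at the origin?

1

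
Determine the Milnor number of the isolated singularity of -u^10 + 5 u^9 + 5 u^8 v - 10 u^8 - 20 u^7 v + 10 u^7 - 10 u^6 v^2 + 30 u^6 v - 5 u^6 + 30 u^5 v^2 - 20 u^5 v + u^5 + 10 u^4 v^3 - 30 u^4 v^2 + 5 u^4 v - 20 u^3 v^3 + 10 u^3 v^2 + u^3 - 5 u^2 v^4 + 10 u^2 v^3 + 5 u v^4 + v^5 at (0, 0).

8

The Hessian of f at 0 has rank 0. Corank 2; j^3 = u^3 is a perfect cube, so E-series; the 5-jet and mu = 8 give E_8.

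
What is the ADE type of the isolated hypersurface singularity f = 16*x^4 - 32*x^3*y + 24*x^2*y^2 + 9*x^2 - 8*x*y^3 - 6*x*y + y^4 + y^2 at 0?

A_{3}

The Hessian of f at 0 has rank 1. Corank 1: A-series; mu = 3 gives A_3.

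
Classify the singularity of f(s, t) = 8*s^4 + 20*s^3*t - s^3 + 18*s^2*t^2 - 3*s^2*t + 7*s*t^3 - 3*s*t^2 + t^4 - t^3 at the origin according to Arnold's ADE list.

E_{7}

The Hessian of f at 0 has rank 0. Corank 2; j^3 = -(s + t)^3 is a perfect cube, so E-series; the 4-jet and mu = 7 give E_7.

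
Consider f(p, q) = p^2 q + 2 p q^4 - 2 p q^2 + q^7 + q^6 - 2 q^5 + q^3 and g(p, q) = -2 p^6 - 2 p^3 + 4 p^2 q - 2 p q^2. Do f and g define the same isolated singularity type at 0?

Yes.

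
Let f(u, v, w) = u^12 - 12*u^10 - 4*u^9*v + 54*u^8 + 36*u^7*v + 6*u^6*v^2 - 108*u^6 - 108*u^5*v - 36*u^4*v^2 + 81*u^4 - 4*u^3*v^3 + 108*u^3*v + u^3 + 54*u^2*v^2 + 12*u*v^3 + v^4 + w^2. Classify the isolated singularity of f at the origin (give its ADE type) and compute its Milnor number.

The Hessian of f at 0 is [[0, 0, 0], [0, 0, 0], [0, 0, 2]] with rank 1, so corank 2. A Groebner basis of the Jacobian ideal J(f) in C{u,v,w} is {v^4, u*v^2 + v^3/9, u^2, w}; counting standard monomials gives mu = 6. Corank 2; j^3 = u^3 is a perfect cube, so E-series; the 4-jet and mu = 6 give E_6.

Type E_{6}, Milnor number mu = 6.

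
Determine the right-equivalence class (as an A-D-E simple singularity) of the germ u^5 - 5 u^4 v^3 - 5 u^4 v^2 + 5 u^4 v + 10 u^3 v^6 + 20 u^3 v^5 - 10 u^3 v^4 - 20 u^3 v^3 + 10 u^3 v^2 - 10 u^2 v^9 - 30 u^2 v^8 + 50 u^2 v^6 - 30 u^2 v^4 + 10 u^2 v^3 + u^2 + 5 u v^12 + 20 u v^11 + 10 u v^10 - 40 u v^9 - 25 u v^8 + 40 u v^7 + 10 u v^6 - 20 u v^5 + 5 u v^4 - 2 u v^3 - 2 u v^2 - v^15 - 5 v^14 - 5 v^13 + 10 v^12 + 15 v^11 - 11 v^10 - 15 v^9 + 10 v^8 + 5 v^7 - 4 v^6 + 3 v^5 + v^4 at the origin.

The Hessian of f at 0 has rank 1. Corank 1: A-series; mu = 4 gives A_4.

A4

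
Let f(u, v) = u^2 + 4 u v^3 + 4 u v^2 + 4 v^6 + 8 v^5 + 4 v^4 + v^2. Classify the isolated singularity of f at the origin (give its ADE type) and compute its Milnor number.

Type A1, Milnor number mu = 1.

The Hessian of f at 0 is [[2, 0], [0, 2]] with rank 2, so corank 0. A Groebner basis of the Jacobian ideal J(f) in C{u,v} is {u, v}; counting standard monomials gives mu = 1. Corank 0: nondegenerate Morse point, so A_1.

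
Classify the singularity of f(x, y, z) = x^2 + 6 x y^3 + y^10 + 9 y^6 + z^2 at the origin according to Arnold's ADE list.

The Hessian of f at 0 has rank 2. Corank 1: A-series; mu = 9 gives A_9.

A_{9}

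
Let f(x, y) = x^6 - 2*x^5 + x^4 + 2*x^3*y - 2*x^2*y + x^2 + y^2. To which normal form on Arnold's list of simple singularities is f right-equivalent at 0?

A1

The Hessian of f at 0 is [[2, 0], [0, 2]] with rank 2, so corank 0. A Groebner basis of the Jacobian ideal J(f) in C{x,y} is {x, y}; counting standard monomials gives mu = 1. Corank 0: nondegenerate Morse point, so A_1.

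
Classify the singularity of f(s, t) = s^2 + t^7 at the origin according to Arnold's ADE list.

A6

The Hessian of f at 0 is [[2, 0], [0, 0]] with rank 1, so corank 1. A Groebner basis of the Jacobian ideal J(f) in C{s,t} is {t^6, s}; counting standard monomials gives mu = 6. Corank 1: A-series; mu = 6 gives A_6.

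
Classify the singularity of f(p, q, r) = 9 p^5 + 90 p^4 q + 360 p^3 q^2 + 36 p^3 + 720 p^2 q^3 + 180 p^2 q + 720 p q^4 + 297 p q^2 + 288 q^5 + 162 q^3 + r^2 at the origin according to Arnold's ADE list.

D_6

The Hessian of f at 0 is [[0, 0, 0], [0, 0, 0], [0, 0, 2]] with rank 1, so corank 2. A Groebner basis of the Jacobian ideal J(f) in C{p,q,r} is {-32*p*q/5 + q^4 - 48*q^2/5, p*q^2 + 3*q^3/2, p^2 + 7*p*q/2 + 3*q^2, r}; counting standard monomials gives mu = 6. Corank 2; j^3 = 9*(p + 2*q)*(2*p + 3*q)^2 has shape L^2 M (L != M), so D-series; mu = 6 gives D_6.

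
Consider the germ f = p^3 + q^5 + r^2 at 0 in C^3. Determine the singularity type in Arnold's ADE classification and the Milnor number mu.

Type E8, Milnor number mu = 8.

The Hessian of f at 0 has rank 1. Corank 2; j^3 = p^3 is a perfect cube, so E-series; the 5-jet and mu = 8 give E_8.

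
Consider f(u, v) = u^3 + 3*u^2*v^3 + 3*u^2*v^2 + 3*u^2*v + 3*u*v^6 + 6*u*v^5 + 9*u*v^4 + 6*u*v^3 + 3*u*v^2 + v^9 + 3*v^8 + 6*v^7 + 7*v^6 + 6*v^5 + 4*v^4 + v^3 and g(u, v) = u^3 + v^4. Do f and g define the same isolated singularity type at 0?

Yes.

The Hessian of f at 0 is [[0, 0], [0, 0]] with rank 0, so corank 2. A Groebner basis of the Jacobian ideal J(f) in C{u,v} is {u^3 + 3*u^2/2 + 3*u*v + 3*v^2/2, u^2*v - u^2 - 2*u*v - v^2, u^2/2 + u*v^2 + u*v + v^2/2, v^3}; counting standard monomials gives mu = 6. Corank 2; j^3 = (u + v)^3 is a perfect cube, so E-series; the 4-jet and mu = 6 give E_6. The Hessian of g at 0 is [[0, 0], [0, 0]] with rank 0, so corank 2. A Groebner basis of the Jacobian ideal J(g) in C{u,v} is {v^3, u^2}; counting standard monomials gives mu = 6. Corank 2; j^3 = u^3 is a perfect cube, so E-series; the 4-jet and mu = 6 give E_6. Both have type E_6, hence right-equivalent.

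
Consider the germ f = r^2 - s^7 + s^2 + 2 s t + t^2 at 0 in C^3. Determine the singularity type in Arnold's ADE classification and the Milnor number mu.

The Hessian of f at 0 has rank 2. Corank 1: A-series; mu = 6 gives A_6.

Type A6, Milnor number mu = 6.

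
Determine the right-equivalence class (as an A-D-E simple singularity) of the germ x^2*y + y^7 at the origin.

The Hessian of f at 0 is [[0, 0], [0, 0]] with rank 0, so corank 2. A Groebner basis of the Jacobian ideal J(f) in C{x,y} is {x^2/7 + y^6, x^3, x*y}; counting standard monomials gives mu = 8. Corank 2; j^3 = x^2*y has shape L^2 M (L != M), so D-series; mu = 8 gives D_8.

D8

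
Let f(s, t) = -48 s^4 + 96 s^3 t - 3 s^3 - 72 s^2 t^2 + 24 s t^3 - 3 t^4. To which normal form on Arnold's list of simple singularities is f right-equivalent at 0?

E_{6}

The Hessian of f at 0 has rank 0. Corank 2; j^3 = -3*s^3 is a perfect cube, so E-series; the 4-jet and mu = 6 give E_6.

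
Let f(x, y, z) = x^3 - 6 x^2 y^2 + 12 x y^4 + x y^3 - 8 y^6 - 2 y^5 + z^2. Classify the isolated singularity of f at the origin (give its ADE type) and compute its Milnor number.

Type E_7, Milnor number mu = 7.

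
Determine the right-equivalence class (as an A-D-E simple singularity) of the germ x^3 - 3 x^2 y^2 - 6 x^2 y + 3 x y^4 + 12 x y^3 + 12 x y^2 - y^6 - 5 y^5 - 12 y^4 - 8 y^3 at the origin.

E8

The Hessian of f at 0 is [[0, 0], [0, 0]] with rank 0, so corank 2. A Groebner basis of the Jacobian ideal J(f) in C{x,y} is {y^4, x^3 - 6*x^2*y + 6*x^2 - 24*x*y + 16*y^3 + 24*y^2, -x^2/2 + x*y^2 + 2*x*y - 2*y^3 - 2*y^2}; counting standard monomials gives mu = 8. Corank 2; j^3 = (x - 2*y)^3 is a perfect cube, so E-series; the 5-jet and mu = 8 give E_8.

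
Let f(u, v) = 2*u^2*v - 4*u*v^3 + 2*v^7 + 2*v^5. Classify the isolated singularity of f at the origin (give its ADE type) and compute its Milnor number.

The Hessian of f at 0 has rank 0. Corank 2; j^3 = 2*u^2*v has shape L^2 M (L != M), so D-series; mu = 8 gives D_8.

Type D_{8}, Milnor number mu = 8.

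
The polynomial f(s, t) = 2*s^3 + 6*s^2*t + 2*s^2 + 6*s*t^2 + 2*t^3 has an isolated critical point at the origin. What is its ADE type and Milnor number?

Type A_{2}, Milnor number mu = 2.

The Hessian of f at 0 has rank 1. Corank 1: A-series; mu = 2 gives A_2.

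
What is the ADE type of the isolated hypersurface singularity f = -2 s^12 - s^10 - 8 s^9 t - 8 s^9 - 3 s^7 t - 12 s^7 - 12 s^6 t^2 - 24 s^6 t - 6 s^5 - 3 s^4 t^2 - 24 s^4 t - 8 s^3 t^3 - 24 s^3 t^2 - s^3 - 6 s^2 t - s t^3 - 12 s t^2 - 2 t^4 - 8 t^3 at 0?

The Hessian of f at 0 has rank 0. Corank 2; j^3 = -(s + 2*t)^3 is a perfect cube, so E-series; the 4-jet and mu = 7 give E_7.

E_{7}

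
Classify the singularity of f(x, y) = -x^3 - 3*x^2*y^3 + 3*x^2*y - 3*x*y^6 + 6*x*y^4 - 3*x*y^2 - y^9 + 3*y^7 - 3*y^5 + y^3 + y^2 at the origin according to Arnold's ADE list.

The Hessian of f at 0 has rank 1. Corank 1: A-series; mu = 2 gives A_2.

A2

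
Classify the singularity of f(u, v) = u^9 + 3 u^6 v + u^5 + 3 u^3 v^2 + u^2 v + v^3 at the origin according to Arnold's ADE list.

The Hessian of f at 0 has rank 0. Corank 2; j^3 = v*(u^2 + v^2) splits into three distinct lines over C (the quadratic factor has nonzero discriminant), so D_4.

D_{4}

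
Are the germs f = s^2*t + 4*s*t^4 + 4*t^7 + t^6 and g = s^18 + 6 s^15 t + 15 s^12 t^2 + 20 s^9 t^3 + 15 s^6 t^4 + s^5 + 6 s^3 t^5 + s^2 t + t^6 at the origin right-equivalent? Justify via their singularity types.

The Hessian of f at 0 has rank 0. Corank 2; j^3 = s^2*t has shape L^2 M (L != M), so D-series; mu = 7 gives D_7. The Hessian of g at 0 has rank 0. Corank 2; j^3 = s^2*t has shape L^2 M (L != M), so D-series; mu = 7 gives D_7. Both have type D_7, hence right-equivalent.

Yes.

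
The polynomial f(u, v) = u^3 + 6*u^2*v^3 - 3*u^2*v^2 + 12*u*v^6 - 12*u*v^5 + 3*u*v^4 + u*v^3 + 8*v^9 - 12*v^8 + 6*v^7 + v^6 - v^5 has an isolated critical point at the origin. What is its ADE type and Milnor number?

Type E7, Milnor number mu = 7.

The Hessian of f at 0 has rank 0. Corank 2; j^3 = u^3 is a perfect cube, so E-series; the 4-jet and mu = 7 give E_7.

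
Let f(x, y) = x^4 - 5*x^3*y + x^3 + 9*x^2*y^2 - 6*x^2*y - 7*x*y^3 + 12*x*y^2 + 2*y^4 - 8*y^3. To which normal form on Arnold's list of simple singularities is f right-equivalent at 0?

The Hessian of f at 0 has rank 0. Corank 2; j^3 = (x - 2*y)^3 is a perfect cube, so E-series; the 4-jet and mu = 7 give E_7.

E7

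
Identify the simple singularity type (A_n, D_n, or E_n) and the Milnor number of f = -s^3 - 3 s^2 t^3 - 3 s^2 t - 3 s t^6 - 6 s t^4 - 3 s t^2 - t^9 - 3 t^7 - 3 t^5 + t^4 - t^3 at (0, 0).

Type E_6, Milnor number mu = 6.

The Hessian of f at 0 has rank 0. Corank 2; j^3 = -(s + t)^3 is a perfect cube, so E-series; the 4-jet and mu = 6 give E_6.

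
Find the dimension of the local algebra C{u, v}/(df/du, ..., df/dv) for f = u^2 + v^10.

9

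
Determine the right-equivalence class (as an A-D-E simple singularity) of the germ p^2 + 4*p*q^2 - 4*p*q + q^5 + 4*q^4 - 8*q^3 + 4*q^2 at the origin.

A_{4}

The Hessian of f at 0 is [[2, -4], [-4, 8]] with rank 1, so corank 1. A Groebner basis of the Jacobian ideal J(f) in C{p,q} is {p^2 - 4*p*q - 2*p + 4*q, p/2 + q^2 - q}; counting standard monomials gives mu = 4. Corank 1: A-series; mu = 4 gives A_4.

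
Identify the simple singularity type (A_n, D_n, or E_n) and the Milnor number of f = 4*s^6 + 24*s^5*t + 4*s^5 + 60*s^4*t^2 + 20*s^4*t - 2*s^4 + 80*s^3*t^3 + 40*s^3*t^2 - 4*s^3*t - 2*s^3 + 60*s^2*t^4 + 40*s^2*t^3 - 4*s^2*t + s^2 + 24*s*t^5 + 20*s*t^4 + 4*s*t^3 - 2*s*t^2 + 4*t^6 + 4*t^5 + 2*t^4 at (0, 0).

The Hessian of f at 0 is [[2, 0], [0, 0]] with rank 1, so corank 1. A Groebner basis of the Jacobian ideal J(f) in C{s,t} is {s^2, s*t, -s + t^2}; counting standard monomials gives mu = 3. Corank 1: A-series; mu = 3 gives A_3.

Type A_{3}, Milnor number mu = 3.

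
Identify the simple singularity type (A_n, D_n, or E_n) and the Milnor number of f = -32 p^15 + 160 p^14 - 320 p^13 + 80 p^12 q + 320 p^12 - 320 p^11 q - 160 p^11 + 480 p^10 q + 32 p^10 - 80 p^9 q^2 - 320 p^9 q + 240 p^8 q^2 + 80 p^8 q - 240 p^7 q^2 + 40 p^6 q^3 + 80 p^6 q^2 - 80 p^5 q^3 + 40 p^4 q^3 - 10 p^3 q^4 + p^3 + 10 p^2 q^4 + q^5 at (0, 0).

Type E_{8}, Milnor number mu = 8.

The Hessian of f at 0 is [[0, 0], [0, 0]] with rank 0, so corank 2. A Groebner basis of the Jacobian ideal J(f) in C{p,q} is {q^4, p^2}; counting standard monomials gives mu = 8. Corank 2; j^3 = p^3 is a perfect cube, so E-series; the 5-jet and mu = 8 give E_8.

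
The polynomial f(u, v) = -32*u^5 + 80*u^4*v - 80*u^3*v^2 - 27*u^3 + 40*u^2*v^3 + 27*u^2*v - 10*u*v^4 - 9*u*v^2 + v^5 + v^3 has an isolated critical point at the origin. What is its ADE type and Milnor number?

Type E8, Milnor number mu = 8.

The Hessian of f at 0 has rank 0. Corank 2; j^3 = -(3*u - v)^3 is a perfect cube, so E-series; the 5-jet and mu = 8 give E_8.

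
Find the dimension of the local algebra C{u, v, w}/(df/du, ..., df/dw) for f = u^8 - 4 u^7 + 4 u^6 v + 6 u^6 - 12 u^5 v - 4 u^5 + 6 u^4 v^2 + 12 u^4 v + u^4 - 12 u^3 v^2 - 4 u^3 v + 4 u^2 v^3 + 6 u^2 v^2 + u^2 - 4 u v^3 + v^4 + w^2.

The Hessian of f at 0 has rank 2. Corank 1: A-series; mu = 3 gives A_3.

3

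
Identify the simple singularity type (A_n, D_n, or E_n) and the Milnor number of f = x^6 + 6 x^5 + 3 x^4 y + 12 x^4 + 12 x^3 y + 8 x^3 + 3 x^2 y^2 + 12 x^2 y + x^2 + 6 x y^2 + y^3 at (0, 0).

Type A_2, Milnor number mu = 2.

The Hessian of f at 0 has rank 1. Corank 1: A-series; mu = 2 gives A_2.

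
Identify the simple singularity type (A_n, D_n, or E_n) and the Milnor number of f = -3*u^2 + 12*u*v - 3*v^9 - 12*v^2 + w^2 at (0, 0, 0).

The Hessian of f at 0 has rank 2. Corank 1: A-series; mu = 8 gives A_8.

Type A8, Milnor number mu = 8.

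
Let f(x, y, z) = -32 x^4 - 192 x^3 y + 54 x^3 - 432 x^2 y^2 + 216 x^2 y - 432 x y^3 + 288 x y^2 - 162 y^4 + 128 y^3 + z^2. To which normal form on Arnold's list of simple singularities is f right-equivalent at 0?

The Hessian of f at 0 is [[0, 0, 0], [0, 0, 0], [0, 0, 2]] with rank 1, so corank 2. A Groebner basis of the Jacobian ideal J(f) in C{x,y,z} is {y^4, x*y^2 + 25*y^3/18, x^2 + 8*x*y/3 + 16*y^2/9, z}; counting standard monomials gives mu = 6. Corank 2; j^3 = 2*(3*x + 4*y)^3 is a perfect cube, so E-series; the 4-jet and mu = 6 give E_6.

E_6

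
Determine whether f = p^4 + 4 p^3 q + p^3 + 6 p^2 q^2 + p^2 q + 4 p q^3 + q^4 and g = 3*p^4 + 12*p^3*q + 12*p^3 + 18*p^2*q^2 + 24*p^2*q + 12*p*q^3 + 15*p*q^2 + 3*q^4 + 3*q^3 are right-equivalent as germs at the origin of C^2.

The Hessian of f at 0 has rank 0. Corank 2; j^3 = p^2*(p + q) has shape L^2 M (L != M), so D-series; mu = 5 gives D_5. The Hessian of g at 0 has rank 0. Corank 2; j^3 = 3*(p + q)*(2*p + q)^2 has shape L^2 M (L != M), so D-series; mu = 5 gives D_5. Both have type D_5, hence right-equivalent.

Yes.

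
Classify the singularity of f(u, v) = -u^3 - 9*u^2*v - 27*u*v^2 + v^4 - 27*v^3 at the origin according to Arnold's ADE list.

E_{6}

The Hessian of f at 0 has rank 0. Corank 2; j^3 = -(u + 3*v)^3 is a perfect cube, so E-series; the 4-jet and mu = 6 give E_6.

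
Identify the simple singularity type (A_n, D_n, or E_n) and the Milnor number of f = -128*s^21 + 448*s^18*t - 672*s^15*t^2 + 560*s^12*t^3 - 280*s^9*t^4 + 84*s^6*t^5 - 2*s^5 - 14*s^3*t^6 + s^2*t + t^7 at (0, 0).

Type D_{8}, Milnor number mu = 8.

The Hessian of f at 0 is [[0, 0], [0, 0]] with rank 0, so corank 2. A Groebner basis of the Jacobian ideal J(f) in C{s,t} is {s^2/7 + t^6, s^3, s*t}; counting standard monomials gives mu = 8. Corank 2; j^3 = s^2*t has shape L^2 M (L != M), so D-series; mu = 8 gives D_8.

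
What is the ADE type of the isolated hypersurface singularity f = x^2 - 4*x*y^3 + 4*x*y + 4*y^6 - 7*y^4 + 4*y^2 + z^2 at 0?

The Hessian of f at 0 has rank 2. Corank 1: A-series; mu = 3 gives A_3.

A_3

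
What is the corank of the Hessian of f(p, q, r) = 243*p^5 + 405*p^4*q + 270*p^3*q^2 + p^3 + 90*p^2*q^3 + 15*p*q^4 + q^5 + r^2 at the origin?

The Hessian at 0 is [[0, 0, 0], [0, 0, 0], [0, 0, 2]] of rank 1; hence corank 2.

2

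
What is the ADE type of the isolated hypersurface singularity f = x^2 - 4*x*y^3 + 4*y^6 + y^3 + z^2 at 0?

A_{2}

The Hessian of f at 0 has rank 2. Corank 1: A-series; mu = 2 gives A_2.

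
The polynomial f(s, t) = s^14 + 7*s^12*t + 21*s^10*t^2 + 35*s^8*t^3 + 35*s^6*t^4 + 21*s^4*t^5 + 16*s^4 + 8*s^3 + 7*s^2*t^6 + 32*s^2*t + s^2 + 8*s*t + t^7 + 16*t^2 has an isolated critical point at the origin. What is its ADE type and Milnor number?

Type A_{6}, Milnor number mu = 6.

The Hessian of f at 0 is [[2, 8], [8, 32]] with rank 1, so corank 1. A Groebner basis of the Jacobian ideal J(f) in C{s,t} is {7*s*t/1536 - 5*s/49152 + t^4 + t^3/12 + 3*t^2/256 - 5*t/12288, s*t^2 - s*t/12 + s/768 + 4*t^3/3 - t^2/4 + t/192, s^2 + s/4 + t}; counting standard monomials gives mu = 6. Corank 1: A-series; mu = 6 gives A_6.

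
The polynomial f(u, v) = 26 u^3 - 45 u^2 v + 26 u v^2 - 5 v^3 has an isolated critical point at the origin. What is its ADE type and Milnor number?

The Hessian of f at 0 is [[0, 0], [0, 0]] with rank 0, so corank 2. A Groebner basis of the Jacobian ideal J(f) in C{u,v} is {v^3, u^2 + v^2/3, u*v}; counting standard monomials gives mu = 4. Corank 2; j^3 = (2*u - v)*(13*u^2 - 16*u*v + 5*v^2) splits into three distinct lines over C (the quadratic factor has nonzero discriminant), so D_4.

Type D_{4}, Milnor number mu = 4.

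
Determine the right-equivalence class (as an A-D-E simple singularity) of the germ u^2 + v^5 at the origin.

A_4

The Hessian of f at 0 has rank 1. Corank 1: A-series; mu = 4 gives A_4.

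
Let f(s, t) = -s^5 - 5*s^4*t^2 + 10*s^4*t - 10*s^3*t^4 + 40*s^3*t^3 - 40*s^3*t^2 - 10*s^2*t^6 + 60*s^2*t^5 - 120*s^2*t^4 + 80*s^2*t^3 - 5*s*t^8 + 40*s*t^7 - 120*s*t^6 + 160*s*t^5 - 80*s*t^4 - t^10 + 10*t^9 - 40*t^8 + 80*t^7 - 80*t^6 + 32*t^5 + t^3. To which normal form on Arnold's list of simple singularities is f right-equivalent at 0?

The Hessian of f at 0 is [[0, 0], [0, 0]] with rank 0, so corank 2. A Groebner basis of the Jacobian ideal J(f) in C{s,t} is {s^4 - 8*s^3*t, t^2}; counting standard monomials gives mu = 8. Corank 2; j^3 = t^3 is a perfect cube, so E-series; the 5-jet and mu = 8 give E_8.

E_8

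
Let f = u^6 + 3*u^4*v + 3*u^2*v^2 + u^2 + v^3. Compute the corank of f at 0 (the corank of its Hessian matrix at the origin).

1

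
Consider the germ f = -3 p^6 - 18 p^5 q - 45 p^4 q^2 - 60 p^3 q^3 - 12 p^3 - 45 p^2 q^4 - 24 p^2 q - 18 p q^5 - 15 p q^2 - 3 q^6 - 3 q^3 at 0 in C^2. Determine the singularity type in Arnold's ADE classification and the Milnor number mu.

The Hessian of f at 0 has rank 0. Corank 2; j^3 = -3*(p + q)*(2*p + q)^2 has shape L^2 M (L != M), so D-series; mu = 7 gives D_7.

Type D7, Milnor number mu = 7.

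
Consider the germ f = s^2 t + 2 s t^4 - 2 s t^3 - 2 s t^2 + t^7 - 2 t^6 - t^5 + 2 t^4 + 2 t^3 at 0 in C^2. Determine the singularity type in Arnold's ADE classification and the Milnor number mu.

The Hessian of f at 0 is [[0, 0], [0, 0]] with rank 0, so corank 2. A Groebner basis of the Jacobian ideal J(f) in C{s,t} is {t^3, s^2 + 2*t^2, s*t - t^2}; counting standard monomials gives mu = 4. Corank 2; j^3 = t*(s^2 - 2*s*t + 2*t^2) splits into three distinct lines over C (the quadratic factor has nonzero discriminant), so D_4.

Type D4, Milnor number mu = 4.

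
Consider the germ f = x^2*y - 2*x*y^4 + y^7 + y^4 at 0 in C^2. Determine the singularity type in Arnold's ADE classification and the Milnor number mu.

Type D_5, Milnor number mu = 5.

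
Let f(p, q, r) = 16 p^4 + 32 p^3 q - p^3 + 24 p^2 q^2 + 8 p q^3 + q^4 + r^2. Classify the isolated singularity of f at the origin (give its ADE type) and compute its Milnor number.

The Hessian of f at 0 has rank 1. Corank 2; j^3 = -p^3 is a perfect cube, so E-series; the 4-jet and mu = 6 give E_6.

Type E_6, Milnor number mu = 6.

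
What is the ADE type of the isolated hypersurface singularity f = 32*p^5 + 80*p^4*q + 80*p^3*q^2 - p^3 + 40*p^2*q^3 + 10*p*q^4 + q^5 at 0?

The Hessian of f at 0 is [[0, 0], [0, 0]] with rank 0, so corank 2. A Groebner basis of the Jacobian ideal J(f) in C{p,q} is {q^5, p*q^3 + q^4/8, p^2}; counting standard monomials gives mu = 8. Corank 2; j^3 = -p^3 is a perfect cube, so E-series; the 5-jet and mu = 8 give E_8.

E_8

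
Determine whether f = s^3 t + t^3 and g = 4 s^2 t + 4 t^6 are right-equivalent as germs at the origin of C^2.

No.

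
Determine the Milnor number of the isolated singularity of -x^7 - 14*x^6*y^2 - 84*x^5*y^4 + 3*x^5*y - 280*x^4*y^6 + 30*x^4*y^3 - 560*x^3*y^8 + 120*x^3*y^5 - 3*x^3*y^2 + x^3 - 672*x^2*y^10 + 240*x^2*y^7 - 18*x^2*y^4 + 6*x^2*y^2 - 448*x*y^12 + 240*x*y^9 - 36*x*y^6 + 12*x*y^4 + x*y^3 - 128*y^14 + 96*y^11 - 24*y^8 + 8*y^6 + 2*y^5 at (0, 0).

The Hessian of f at 0 has rank 0. Corank 2; j^3 = x^3 is a perfect cube, so E-series; the 4-jet and mu = 7 give E_7.

7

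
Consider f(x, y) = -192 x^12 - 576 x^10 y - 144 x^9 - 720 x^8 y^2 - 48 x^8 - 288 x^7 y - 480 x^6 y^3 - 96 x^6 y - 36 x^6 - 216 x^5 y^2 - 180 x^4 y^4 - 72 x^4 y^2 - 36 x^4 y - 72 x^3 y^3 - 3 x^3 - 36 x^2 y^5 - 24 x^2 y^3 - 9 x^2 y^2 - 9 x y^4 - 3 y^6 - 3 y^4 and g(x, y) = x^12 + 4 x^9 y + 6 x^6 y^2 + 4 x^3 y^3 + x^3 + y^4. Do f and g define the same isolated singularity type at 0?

Yes.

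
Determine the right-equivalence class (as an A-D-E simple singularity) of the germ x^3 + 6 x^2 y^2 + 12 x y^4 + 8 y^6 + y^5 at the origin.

The Hessian of f at 0 has rank 0. Corank 2; j^3 = x^3 is a perfect cube, so E-series; the 5-jet and mu = 8 give E_8.

E8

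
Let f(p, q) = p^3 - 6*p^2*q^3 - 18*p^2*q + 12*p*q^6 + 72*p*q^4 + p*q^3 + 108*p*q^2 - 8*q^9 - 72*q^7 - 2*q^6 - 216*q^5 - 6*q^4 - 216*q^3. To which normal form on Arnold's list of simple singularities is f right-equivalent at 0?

E7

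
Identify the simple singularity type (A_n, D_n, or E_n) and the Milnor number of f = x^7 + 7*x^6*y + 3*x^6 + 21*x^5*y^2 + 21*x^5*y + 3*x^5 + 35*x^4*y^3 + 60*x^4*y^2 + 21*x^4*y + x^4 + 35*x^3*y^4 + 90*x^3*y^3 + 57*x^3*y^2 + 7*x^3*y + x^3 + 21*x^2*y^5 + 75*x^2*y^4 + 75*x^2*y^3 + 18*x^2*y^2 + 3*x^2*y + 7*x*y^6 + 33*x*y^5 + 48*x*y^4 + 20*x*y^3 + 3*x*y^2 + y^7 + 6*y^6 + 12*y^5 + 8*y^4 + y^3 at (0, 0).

Type E7, Milnor number mu = 7.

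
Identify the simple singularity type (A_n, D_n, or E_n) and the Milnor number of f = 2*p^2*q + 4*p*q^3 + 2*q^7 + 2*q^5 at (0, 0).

Type D8, Milnor number mu = 8.

The Hessian of f at 0 has rank 0. Corank 2; j^3 = 2*p^2*q has shape L^2 M (L != M), so D-series; mu = 8 gives D_8.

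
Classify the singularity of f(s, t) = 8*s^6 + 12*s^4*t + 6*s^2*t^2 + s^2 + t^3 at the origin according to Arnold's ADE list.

A2

The Hessian of f at 0 has rank 1. Corank 1: A-series; mu = 2 gives A_2.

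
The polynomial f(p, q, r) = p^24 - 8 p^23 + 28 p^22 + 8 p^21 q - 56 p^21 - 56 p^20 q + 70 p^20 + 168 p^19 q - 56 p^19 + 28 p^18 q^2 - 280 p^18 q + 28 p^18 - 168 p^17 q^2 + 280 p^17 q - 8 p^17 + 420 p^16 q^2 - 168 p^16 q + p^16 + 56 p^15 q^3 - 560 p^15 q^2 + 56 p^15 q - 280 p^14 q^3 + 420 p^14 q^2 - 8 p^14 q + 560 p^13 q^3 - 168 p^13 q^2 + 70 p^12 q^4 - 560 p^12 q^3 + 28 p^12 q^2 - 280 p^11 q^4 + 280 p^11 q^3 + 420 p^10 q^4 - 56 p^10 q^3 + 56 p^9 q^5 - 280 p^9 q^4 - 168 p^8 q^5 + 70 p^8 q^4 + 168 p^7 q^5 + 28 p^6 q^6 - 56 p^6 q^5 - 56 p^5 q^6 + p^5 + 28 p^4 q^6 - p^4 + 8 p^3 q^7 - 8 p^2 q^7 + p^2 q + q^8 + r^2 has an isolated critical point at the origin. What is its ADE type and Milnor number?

The Hessian of f at 0 has rank 1. Corank 2; j^3 = p^2*q has shape L^2 M (L != M), so D-series; mu = 9 gives D_9.

Type D_9, Milnor number mu = 9.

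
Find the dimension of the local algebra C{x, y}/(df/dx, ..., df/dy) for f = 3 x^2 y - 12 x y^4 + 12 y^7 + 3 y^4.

5

The Hessian of f at 0 has rank 0. Corank 2; j^3 = 3*x^2*y has shape L^2 M (L != M), so D-series; mu = 5 gives D_5.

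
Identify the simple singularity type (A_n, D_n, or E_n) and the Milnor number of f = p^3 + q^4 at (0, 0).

The Hessian of f at 0 has rank 0. Corank 2; j^3 = p^3 is a perfect cube, so E-series; the 4-jet and mu = 6 give E_6.

Type E_{6}, Milnor number mu = 6.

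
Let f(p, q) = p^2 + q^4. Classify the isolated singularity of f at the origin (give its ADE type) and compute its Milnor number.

Type A_{3}, Milnor number mu = 3.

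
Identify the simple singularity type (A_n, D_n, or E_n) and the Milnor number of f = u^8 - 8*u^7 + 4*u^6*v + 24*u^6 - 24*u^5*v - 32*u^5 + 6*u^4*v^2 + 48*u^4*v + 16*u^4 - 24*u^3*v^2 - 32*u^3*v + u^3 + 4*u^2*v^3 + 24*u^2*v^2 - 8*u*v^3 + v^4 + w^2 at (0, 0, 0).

Type E_6, Milnor number mu = 6.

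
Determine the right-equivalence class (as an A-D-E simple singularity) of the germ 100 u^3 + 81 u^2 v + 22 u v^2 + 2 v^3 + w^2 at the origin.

D_{4}

The Hessian of f at 0 has rank 1. Corank 2; j^3 = (4*u + v)*(25*u^2 + 14*u*v + 2*v^2) splits into three distinct lines over C (the quadratic factor has nonzero discriminant), so D_4.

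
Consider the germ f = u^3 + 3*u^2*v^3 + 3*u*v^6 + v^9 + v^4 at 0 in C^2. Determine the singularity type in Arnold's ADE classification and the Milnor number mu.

Type E6, Milnor number mu = 6.

The Hessian of f at 0 has rank 0. Corank 2; j^3 = u^3 is a perfect cube, so E-series; the 4-jet and mu = 6 give E_6.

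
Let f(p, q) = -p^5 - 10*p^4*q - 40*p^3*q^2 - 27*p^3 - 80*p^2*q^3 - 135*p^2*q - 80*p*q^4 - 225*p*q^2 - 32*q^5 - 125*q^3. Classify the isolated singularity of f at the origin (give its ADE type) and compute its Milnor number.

Type E8, Milnor number mu = 8.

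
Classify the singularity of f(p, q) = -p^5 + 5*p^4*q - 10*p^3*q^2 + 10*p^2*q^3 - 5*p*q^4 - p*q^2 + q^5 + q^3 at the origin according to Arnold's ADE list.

D6

The Hessian of f at 0 is [[0, 0], [0, 0]] with rank 0, so corank 2. A Groebner basis of the Jacobian ideal J(f) in C{p,q} is {p^4 + q^2/5, q^3, p*q - q^2}; counting standard monomials gives mu = 6. Corank 2; j^3 = -q^2*(p - q) has shape L^2 M (L != M), so D-series; mu = 6 gives D_6.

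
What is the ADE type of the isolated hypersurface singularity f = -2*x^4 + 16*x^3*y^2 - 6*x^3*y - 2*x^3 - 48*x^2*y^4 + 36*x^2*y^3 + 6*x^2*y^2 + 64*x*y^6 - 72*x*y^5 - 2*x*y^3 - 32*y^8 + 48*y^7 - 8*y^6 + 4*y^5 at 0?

The Hessian of f at 0 is [[0, 0], [0, 0]] with rank 0, so corank 2. A Groebner basis of the Jacobian ideal J(f) in C{x,y} is {-3*x^2/19 + y^4 - y^3/19, x^3, x^2*y + x^2/19 + y^3/57, -8*x^2/19 + x*y^2 - 8*y^3/57}; counting standard monomials gives mu = 7. Corank 2; j^3 = -2*x^3 is a perfect cube, so E-series; the 4-jet and mu = 7 give E_7.

E_{7}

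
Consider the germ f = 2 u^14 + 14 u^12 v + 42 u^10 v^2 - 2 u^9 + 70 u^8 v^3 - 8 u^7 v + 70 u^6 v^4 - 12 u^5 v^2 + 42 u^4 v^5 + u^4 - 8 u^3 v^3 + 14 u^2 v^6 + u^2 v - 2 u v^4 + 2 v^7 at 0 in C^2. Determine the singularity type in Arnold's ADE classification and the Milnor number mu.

Type D_8, Milnor number mu = 8.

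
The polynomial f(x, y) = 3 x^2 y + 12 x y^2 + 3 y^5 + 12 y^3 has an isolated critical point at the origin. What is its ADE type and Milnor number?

Type D_6, Milnor number mu = 6.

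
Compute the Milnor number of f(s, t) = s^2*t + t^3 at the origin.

The Hessian of f at 0 has rank 0. Corank 2; j^3 = t*(s^2 + t^2) splits into three distinct lines over C (the quadratic factor has nonzero discriminant), so D_4.

4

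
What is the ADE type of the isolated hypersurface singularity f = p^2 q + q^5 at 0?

The Hessian of f at 0 is [[0, 0], [0, 0]] with rank 0, so corank 2. A Groebner basis of the Jacobian ideal J(f) in C{p,q} is {p^2/5 + q^4, p^3, p*q}; counting standard monomials gives mu = 6. Corank 2; j^3 = p^2*q has shape L^2 M (L != M), so D-series; mu = 6 gives D_6.

D6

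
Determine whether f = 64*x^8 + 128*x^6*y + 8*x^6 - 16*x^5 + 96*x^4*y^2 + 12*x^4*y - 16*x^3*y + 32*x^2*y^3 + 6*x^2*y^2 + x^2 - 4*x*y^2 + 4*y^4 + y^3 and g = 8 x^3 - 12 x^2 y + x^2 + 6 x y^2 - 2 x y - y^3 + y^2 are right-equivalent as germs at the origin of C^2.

The Hessian of f at 0 has rank 1. Corank 1: A-series; mu = 2 gives A_2. The Hessian of g at 0 has rank 1. Corank 1: A-series; mu = 2 gives A_2. Both have type A_2, hence right-equivalent.

Yes.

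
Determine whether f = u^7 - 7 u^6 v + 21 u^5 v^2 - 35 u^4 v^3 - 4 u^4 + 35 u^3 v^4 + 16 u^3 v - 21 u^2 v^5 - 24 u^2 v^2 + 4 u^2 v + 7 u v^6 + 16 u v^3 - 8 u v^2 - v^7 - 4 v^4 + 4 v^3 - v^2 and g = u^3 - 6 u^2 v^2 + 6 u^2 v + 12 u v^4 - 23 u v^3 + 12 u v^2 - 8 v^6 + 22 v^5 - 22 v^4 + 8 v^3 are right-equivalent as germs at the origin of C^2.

The Hessian of f at 0 is [[0, 0], [0, -2]] with rank 1, so corank 1. A Groebner basis of the Jacobian ideal J(f) in C{u,v} is {v^3, u^2 - 2*u*v + v^2 - v/2}; counting standard monomials gives mu = 6. Corank 1: A-series; mu = 6 gives A_6. The Hessian of g at 0 is [[0, 0], [0, 0]] with rank 0, so corank 2. A Groebner basis of the Jacobian ideal J(g) in C{u,v} is {-u^2/4 - u*v + v^4 - v^3/12 - v^2, u^3 - 13*u^2/2 - 26*u*v + 35*v^3/6 - 26*v^2, u^2*v + 25*u^2/12 + 25*u*v/3 - 119*v^3/36 + 25*v^2/3, -u^2/2 + u*v^2 - 2*u*v + 11*v^3/6 - 2*v^2}; counting standard monomials gives mu = 7. Corank 2; j^3 = (u + 2*v)^3 is a perfect cube, so E-series; the 4-jet and mu = 7 give E_7. f is A_6 but g is E_7, hence not right-equivalent.

No.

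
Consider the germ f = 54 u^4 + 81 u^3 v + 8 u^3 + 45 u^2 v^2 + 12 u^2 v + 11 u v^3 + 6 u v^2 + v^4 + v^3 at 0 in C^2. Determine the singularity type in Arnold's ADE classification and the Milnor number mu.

The Hessian of f at 0 has rank 0. Corank 2; j^3 = (2*u + v)^3 is a perfect cube, so E-series; the 4-jet and mu = 7 give E_7.

Type E_{7}, Milnor number mu = 7.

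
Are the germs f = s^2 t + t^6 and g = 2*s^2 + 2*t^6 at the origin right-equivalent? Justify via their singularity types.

No.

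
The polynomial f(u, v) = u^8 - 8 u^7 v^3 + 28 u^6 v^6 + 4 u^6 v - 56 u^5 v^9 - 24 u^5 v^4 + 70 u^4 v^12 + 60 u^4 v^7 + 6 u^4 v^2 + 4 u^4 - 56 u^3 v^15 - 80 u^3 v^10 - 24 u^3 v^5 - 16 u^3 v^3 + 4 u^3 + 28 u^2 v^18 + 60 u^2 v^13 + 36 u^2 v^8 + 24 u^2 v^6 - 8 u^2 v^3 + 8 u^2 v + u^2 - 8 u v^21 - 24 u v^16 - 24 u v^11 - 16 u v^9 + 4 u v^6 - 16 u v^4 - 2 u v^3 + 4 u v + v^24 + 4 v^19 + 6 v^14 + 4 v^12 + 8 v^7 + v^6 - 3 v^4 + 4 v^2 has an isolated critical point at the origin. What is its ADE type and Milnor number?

The Hessian of f at 0 has rank 1. Corank 1: A-series; mu = 3 gives A_3.

Type A3, Milnor number mu = 3.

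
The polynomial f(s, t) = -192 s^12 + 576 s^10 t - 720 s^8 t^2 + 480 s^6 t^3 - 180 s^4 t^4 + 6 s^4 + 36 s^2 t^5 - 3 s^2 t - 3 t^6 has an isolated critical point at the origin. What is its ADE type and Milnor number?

Type D_{7}, Milnor number mu = 7.

The Hessian of f at 0 has rank 0. Corank 2; j^3 = -3*s^2*t has shape L^2 M (L != M), so D-series; mu = 7 gives D_7.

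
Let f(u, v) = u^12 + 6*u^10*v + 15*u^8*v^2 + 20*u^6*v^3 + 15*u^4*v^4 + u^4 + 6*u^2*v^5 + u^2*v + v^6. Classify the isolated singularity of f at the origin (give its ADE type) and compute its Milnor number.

The Hessian of f at 0 is [[0, 0], [0, 0]] with rank 0, so corank 2. A Groebner basis of the Jacobian ideal J(f) in C{u,v} is {u^2/6 + v^5, u^3, u*v}; counting standard monomials gives mu = 7. Corank 2; j^3 = u^2*v has shape L^2 M (L != M), so D-series; mu = 7 gives D_7.

Type D_7, Milnor number mu = 7.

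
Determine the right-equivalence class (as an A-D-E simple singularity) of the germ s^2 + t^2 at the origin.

The Hessian of f at 0 is [[2, 0], [0, 2]] with rank 2, so corank 0. A Groebner basis of the Jacobian ideal J(f) in C{s,t} is {s, t}; counting standard monomials gives mu = 1. Corank 0: nondegenerate Morse point, so A_1.

A1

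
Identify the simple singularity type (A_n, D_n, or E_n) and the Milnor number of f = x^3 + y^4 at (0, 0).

Type E6, Milnor number mu = 6.

The Hessian of f at 0 has rank 0. Corank 2; j^3 = x^3 is a perfect cube, so E-series; the 4-jet and mu = 6 give E_6.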